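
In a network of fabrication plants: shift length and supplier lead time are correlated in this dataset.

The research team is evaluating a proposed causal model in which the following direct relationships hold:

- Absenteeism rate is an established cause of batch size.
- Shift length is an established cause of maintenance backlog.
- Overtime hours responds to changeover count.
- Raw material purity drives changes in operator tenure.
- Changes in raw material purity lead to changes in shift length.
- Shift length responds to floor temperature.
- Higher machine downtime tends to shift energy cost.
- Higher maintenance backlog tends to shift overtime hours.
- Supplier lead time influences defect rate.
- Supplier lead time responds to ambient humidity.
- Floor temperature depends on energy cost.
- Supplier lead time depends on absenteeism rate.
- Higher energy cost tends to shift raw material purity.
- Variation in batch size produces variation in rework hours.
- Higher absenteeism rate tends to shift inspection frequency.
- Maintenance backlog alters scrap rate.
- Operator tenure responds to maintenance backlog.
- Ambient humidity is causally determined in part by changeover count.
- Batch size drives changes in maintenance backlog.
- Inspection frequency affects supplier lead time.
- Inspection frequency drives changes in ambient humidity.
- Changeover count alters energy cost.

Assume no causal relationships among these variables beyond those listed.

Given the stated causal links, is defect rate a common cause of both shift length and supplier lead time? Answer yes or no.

Defect rate has no stated causal path to either shift length or supplier lead time. A confounder must cause both variables, so defect rate does not qualify.

no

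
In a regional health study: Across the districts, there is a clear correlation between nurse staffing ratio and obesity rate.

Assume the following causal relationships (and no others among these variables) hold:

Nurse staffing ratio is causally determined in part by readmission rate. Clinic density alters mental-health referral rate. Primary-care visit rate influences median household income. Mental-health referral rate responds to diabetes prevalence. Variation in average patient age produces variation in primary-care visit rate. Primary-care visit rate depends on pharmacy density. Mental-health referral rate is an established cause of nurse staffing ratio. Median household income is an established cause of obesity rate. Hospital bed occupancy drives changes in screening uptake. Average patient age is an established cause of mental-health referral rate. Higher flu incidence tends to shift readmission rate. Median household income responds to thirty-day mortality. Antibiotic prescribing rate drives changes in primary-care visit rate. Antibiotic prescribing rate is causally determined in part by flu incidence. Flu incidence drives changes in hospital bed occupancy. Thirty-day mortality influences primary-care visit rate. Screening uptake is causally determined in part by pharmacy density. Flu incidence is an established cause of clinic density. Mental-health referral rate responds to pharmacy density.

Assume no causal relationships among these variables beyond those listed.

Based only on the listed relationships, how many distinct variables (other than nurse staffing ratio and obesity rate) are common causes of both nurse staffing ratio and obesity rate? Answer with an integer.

3

The common causes are: average patient age (to nurse staffing ratio via average patient age → mental-health referral rate → nurse staffing ratio; to obesity rate via average patient age → primary-care visit rate → median household income → obesity rate); flu incidence (to nurse staffing ratio via flu incidence → readmission rate → nurse staffing ratio; to obesity rate via flu incidence → antibiotic prescribing rate → primary-care visit rate → median household income → obesity rate); pharmacy density (to nurse staffing ratio via pharmacy density → mental-health referral rate → nurse staffing ratio; to obesity rate via pharmacy density → primary-care visit rate → median household income → obesity rate).
Every other variable lacks a causal path to at least one of nurse staffing ratio and obesity rate.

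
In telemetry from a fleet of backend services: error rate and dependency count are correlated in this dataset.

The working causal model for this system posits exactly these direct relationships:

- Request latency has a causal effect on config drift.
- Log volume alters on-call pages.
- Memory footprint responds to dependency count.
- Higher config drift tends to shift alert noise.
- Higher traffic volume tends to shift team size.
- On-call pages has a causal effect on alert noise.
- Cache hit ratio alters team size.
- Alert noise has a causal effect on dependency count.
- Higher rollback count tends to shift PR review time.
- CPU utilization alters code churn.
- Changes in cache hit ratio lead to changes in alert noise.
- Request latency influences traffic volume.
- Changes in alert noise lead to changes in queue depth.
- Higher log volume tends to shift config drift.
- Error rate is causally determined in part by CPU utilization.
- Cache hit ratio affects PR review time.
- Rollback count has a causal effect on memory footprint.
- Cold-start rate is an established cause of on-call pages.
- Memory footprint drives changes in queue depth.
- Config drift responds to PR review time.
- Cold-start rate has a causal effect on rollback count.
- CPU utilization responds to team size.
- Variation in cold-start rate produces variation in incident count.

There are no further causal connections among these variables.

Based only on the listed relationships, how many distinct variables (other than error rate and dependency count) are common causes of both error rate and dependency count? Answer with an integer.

2

The common causes are: cache hit ratio (to error rate via cache hit ratio → team size → CPU utilization → error rate; to dependency count via cache hit ratio → alert noise → dependency count); request latency (to error rate via request latency → traffic volume → team size → CPU utilization → error rate; to dependency count via request latency → config drift → alert noise → dependency count).
Every other variable lacks a causal path to at least one of error rate and dependency count.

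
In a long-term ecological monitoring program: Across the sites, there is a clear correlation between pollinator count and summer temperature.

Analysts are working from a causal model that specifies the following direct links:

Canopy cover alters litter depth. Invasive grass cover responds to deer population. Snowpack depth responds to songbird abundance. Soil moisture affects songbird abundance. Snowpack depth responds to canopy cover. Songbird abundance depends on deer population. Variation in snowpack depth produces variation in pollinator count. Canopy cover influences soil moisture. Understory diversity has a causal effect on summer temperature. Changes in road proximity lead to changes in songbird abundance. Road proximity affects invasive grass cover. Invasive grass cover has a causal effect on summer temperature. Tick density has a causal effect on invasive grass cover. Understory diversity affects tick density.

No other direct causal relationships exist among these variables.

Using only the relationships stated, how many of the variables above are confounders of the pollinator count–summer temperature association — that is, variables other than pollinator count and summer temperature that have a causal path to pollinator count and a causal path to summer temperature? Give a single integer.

The common causes are: deer population (to pollinator count via deer population → songbird abundance → snowpack depth → pollinator count; to summer temperature via deer population → invasive grass cover → summer temperature); road proximity (to pollinator count via road proximity → songbird abundance → snowpack depth → pollinator count; to summer temperature via road proximity → invasive grass cover → summer temperature).
Every other variable lacks a causal path to at least one of pollinator count and summer temperature.

2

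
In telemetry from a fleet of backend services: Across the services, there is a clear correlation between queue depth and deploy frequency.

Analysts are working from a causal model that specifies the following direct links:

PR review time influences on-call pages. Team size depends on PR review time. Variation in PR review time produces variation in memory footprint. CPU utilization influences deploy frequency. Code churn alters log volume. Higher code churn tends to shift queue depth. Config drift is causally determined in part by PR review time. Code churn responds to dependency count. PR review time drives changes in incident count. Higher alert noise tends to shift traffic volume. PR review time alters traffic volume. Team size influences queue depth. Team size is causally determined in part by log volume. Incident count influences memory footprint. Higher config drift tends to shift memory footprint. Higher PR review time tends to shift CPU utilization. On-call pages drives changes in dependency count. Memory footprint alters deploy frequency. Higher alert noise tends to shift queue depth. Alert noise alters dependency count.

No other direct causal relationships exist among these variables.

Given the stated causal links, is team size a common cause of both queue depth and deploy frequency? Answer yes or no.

Team size has no stated causal path to deploy frequency. A confounder must cause both variables, so team size does not qualify.

no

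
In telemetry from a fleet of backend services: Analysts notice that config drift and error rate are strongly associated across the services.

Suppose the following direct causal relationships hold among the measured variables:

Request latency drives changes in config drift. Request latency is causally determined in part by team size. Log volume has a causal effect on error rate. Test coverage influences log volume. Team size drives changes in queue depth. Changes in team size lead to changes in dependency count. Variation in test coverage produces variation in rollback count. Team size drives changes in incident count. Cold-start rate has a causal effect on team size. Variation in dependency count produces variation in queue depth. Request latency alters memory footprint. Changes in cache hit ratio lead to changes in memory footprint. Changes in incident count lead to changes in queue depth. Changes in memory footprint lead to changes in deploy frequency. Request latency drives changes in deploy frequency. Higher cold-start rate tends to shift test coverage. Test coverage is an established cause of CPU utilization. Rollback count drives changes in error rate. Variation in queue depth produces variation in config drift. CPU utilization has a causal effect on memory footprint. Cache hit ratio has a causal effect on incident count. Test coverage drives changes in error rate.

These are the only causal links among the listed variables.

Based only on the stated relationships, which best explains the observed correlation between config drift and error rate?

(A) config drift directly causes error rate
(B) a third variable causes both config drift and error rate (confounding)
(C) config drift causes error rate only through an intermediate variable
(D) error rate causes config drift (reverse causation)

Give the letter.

Cold-start rate causes config drift (cold-start rate → team size → request latency → config drift) and error rate (cold-start rate → test coverage → error rate) — a common cause creating the correlation.
There is no stated path from config drift to error rate or from error rate to config drift, so neither direct nor reverse causation applies.

B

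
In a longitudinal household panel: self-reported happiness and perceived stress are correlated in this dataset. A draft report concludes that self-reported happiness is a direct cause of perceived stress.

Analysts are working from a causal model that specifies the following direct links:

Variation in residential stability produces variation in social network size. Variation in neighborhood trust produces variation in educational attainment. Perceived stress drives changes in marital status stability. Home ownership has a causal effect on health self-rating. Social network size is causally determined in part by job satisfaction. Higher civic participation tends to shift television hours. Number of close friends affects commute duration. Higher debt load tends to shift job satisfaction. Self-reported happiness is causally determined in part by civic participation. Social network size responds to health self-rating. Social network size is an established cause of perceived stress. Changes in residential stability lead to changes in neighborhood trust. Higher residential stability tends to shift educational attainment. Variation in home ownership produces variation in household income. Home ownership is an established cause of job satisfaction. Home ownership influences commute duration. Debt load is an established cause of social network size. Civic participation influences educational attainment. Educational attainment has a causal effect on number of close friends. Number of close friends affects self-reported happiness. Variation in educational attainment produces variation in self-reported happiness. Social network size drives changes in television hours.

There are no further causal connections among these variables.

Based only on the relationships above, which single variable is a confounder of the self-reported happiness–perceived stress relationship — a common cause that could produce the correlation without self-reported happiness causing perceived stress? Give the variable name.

Residential stability has a causal path to self-reported happiness (residential stability → educational attainment → self-reported happiness) and a separate causal path to perceived stress (residential stability → social network size → perceived stress), so it is a common cause of both.
No stated relationship gives self-reported happiness a causal route to perceived stress, so the correlation is explained by the shared upstream cause rather than a direct effect.

residential stability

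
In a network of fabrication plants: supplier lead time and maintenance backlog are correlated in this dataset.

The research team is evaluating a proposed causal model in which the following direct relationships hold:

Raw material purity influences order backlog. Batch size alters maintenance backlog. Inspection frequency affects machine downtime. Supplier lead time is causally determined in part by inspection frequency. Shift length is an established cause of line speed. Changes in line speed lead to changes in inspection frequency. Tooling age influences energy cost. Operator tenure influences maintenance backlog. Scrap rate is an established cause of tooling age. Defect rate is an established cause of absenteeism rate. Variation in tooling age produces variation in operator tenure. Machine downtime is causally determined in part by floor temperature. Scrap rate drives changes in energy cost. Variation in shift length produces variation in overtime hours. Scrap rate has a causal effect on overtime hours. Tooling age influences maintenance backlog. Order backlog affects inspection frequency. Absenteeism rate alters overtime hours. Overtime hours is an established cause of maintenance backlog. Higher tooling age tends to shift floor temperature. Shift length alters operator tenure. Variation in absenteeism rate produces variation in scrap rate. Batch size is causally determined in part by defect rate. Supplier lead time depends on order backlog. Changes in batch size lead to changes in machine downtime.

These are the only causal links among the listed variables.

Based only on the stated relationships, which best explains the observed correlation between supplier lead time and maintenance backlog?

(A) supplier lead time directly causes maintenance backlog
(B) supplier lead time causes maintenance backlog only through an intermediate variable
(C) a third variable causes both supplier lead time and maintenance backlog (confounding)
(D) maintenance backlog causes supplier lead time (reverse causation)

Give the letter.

Shift length causes supplier lead time (shift length → line speed → inspection frequency → supplier lead time) and maintenance backlog (shift length → overtime hours → maintenance backlog) — a common cause creating the correlation.
There is no stated path from supplier lead time to maintenance backlog or from maintenance backlog to supplier lead time, so neither direct nor reverse causation applies.

C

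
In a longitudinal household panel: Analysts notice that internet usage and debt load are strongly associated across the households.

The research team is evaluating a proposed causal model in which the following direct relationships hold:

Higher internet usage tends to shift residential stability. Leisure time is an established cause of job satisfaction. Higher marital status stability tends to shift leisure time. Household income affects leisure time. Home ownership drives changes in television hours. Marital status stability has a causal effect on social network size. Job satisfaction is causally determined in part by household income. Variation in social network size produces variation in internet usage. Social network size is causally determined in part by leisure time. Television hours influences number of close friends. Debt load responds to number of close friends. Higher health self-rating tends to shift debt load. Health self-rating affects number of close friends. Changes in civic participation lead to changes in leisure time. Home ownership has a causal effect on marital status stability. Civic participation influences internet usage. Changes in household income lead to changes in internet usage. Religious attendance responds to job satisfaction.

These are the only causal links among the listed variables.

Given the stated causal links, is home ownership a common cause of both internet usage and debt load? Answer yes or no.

yes

Home ownership has a causal path to internet usage (home ownership → marital status stability → social network size → internet usage) and to debt load (home ownership → television hours → number of close friends → debt load), so it is a common cause of both — a confounder.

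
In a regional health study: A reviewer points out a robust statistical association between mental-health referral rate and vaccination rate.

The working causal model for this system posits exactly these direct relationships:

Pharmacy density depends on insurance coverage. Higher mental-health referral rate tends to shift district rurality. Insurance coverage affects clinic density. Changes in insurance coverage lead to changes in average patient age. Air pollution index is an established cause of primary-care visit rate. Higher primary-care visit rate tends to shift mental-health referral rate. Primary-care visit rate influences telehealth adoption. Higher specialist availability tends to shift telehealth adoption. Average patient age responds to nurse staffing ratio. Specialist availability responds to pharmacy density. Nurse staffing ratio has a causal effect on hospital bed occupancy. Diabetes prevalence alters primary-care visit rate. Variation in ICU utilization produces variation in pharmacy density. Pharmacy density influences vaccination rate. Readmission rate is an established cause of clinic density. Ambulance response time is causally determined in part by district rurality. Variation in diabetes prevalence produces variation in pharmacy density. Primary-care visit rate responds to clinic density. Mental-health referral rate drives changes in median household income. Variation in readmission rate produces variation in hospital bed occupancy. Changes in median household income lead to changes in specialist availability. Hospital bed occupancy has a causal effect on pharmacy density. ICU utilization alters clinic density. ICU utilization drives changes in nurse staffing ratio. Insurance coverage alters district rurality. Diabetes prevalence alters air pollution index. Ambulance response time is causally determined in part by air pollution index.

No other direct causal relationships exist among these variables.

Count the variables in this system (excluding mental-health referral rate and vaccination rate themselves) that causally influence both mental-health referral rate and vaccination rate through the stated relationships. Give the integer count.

4

The common causes are: ICU utilization (to mental-health referral rate via ICU utilization → clinic density → primary-care visit rate → mental-health referral rate; to vaccination rate via ICU utilization → pharmacy density → vaccination rate); diabetes prevalence (to mental-health referral rate via diabetes prevalence → primary-care visit rate → mental-health referral rate; to vaccination rate via diabetes prevalence → pharmacy density → vaccination rate); insurance coverage (to mental-health referral rate via insurance coverage → clinic density → primary-care visit rate → mental-health referral rate; to vaccination rate via insurance coverage → pharmacy density → vaccination rate); readmission rate (to mental-health referral rate via readmission rate → clinic density → primary-care visit rate → mental-health referral rate; to vaccination rate via readmission rate → hospital bed occupancy → pharmacy density → vaccination rate).
Every other variable lacks a causal path to at least one of mental-health referral rate and vaccination rate.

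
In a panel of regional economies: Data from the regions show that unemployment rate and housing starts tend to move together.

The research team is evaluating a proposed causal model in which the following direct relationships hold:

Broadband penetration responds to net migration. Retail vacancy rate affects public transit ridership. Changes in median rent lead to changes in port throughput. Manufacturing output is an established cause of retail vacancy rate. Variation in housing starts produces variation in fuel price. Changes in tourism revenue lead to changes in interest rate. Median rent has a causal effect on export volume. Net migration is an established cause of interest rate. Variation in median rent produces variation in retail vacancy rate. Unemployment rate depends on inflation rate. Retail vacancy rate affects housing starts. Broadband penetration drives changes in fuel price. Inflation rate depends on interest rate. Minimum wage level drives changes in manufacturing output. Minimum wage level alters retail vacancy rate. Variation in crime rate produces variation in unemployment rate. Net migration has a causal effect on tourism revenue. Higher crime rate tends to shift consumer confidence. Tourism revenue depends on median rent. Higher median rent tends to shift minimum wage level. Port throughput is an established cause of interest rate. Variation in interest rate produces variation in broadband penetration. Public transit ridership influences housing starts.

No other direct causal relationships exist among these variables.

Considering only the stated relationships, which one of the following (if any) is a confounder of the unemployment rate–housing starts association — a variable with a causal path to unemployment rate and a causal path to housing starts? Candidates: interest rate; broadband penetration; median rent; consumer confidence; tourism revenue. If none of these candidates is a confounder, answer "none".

median rent

Median rent causes unemployment rate (median rent → port throughput → interest rate → inflation rate → unemployment rate) and also causes housing starts (median rent → retail vacancy rate → housing starts); it is a common cause of both.
Each of the other candidates lacks a causal path to at least one of unemployment rate and housing starts, so they do not confound the relationship.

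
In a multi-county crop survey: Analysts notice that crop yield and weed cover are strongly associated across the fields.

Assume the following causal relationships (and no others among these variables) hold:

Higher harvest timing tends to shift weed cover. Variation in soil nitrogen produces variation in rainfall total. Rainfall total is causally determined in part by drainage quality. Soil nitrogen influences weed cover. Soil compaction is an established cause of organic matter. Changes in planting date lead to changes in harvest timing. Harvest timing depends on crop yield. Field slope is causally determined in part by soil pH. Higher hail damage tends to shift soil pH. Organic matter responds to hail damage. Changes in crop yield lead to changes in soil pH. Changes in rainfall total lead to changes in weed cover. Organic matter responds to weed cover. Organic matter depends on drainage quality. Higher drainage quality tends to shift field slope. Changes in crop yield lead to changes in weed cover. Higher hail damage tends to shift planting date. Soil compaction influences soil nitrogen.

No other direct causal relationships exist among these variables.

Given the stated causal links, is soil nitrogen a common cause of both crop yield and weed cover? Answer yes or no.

Soil nitrogen has no stated causal path to crop yield. A confounder must cause both variables, so soil nitrogen does not qualify.

no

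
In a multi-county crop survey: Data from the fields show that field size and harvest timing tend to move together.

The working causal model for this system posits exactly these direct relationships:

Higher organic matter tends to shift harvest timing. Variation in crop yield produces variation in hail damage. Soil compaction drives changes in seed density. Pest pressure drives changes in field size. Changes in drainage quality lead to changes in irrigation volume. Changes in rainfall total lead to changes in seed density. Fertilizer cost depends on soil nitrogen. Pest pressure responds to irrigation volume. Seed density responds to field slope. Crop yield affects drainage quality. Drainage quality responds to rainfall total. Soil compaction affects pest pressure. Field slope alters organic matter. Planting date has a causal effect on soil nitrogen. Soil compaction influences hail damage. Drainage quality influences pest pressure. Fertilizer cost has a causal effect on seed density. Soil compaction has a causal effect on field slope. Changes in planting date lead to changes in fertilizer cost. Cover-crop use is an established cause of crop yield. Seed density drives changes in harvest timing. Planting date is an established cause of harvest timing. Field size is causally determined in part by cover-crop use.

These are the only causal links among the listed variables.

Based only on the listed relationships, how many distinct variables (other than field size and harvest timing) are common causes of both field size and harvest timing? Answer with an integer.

2

The common causes are: rainfall total (to field size via rainfall total → drainage quality → pest pressure → field size; to harvest timing via rainfall total → seed density → harvest timing); soil compaction (to field size via soil compaction → pest pressure → field size; to harvest timing via soil compaction → seed density → harvest timing).
Every other variable lacks a causal path to at least one of field size and harvest timing.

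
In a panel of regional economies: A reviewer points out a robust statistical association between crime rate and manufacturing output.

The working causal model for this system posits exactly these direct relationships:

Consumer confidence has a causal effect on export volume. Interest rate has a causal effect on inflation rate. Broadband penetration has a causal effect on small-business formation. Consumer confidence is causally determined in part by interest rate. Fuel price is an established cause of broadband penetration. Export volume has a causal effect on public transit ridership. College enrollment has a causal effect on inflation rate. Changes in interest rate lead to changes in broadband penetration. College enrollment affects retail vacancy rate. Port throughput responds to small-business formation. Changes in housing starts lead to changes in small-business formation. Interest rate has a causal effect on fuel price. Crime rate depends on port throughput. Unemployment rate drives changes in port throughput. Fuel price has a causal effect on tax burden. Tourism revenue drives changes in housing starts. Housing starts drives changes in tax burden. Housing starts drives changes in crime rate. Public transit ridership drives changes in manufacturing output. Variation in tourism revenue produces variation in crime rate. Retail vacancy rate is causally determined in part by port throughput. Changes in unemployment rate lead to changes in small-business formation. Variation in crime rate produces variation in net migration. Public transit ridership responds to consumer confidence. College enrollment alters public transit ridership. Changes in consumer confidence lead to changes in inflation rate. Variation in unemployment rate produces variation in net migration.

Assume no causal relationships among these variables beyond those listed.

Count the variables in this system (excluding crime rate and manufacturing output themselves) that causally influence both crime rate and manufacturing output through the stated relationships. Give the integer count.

1

The common causes are: interest rate (to crime rate via interest rate → broadband penetration → small-business formation → port throughput → crime rate; to manufacturing output via interest rate → consumer confidence → public transit ridership → manufacturing output).
Every other variable lacks a causal path to at least one of crime rate and manufacturing output.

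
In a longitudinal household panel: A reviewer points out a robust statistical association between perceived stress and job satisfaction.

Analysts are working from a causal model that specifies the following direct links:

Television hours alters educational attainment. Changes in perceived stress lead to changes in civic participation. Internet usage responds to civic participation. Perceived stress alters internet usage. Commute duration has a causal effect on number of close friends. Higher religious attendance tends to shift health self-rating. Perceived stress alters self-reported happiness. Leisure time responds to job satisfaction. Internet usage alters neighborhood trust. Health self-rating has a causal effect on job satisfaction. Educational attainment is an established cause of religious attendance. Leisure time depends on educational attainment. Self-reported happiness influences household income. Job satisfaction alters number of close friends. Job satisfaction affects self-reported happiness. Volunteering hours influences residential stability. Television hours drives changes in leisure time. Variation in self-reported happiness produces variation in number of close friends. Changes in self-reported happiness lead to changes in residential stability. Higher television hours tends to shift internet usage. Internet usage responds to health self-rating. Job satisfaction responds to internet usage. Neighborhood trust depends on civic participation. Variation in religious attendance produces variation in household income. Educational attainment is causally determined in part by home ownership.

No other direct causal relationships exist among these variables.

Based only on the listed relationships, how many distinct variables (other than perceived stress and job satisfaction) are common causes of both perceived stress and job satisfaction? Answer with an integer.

No listed variable has a causal path to both perceived stress and job satisfaction, so there are no common causes.

0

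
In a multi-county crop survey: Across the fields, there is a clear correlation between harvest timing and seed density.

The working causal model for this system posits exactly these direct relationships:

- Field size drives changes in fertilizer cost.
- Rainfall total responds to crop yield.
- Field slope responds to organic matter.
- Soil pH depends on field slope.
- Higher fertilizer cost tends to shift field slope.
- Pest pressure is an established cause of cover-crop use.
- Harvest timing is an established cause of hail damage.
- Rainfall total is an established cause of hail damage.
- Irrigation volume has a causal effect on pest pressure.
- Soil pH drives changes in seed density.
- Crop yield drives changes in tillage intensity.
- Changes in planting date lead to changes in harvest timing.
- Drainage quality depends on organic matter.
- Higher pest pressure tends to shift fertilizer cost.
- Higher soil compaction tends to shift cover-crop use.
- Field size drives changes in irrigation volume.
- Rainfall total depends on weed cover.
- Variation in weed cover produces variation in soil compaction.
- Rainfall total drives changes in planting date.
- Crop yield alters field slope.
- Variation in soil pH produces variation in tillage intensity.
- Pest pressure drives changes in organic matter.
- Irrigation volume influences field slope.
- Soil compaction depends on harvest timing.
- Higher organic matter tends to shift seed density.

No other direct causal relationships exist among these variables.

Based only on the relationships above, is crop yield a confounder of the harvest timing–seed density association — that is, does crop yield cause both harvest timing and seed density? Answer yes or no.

yes

Crop yield has a causal path to harvest timing (crop yield → rainfall total → planting date → harvest timing) and to seed density (crop yield → field slope → soil pH → seed density), so it is a common cause of both — a confounder.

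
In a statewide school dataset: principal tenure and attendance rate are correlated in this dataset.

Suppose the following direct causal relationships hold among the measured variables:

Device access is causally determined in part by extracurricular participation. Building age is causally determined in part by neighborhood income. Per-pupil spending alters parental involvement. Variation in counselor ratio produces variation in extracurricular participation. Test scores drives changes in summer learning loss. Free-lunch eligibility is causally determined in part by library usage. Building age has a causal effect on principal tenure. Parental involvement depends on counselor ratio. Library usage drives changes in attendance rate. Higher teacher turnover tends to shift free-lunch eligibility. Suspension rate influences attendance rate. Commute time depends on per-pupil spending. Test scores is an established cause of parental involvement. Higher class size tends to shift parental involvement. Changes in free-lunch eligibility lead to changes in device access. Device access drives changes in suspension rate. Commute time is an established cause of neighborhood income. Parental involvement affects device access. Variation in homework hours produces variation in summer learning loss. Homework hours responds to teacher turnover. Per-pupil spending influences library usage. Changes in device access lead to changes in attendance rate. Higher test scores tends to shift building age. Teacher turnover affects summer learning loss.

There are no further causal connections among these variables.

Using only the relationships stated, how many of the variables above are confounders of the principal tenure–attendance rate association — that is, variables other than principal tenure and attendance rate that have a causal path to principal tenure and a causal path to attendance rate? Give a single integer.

The common causes are: per-pupil spending (to principal tenure via per-pupil spending → commute time → neighborhood income → building age → principal tenure; to attendance rate via per-pupil spending → library usage → attendance rate); test scores (to principal tenure via test scores → building age → principal tenure; to attendance rate via test scores → parental involvement → device access → attendance rate).
Every other variable lacks a causal path to at least one of principal tenure and attendance rate.

2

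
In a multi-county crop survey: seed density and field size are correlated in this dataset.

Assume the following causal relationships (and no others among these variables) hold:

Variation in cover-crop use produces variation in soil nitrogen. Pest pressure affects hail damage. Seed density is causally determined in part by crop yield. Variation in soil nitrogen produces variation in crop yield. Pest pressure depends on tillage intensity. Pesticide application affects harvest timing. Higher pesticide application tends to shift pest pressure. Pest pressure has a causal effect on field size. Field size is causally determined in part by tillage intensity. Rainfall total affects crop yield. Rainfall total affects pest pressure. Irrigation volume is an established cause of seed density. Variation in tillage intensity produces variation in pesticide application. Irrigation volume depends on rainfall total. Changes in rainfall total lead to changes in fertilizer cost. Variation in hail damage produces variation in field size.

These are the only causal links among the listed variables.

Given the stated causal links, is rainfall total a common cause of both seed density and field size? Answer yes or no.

yes

Rainfall total has a causal path to seed density (rainfall total → crop yield → seed density) and to field size (rainfall total → pest pressure → field size), so it is a common cause of both — a confounder.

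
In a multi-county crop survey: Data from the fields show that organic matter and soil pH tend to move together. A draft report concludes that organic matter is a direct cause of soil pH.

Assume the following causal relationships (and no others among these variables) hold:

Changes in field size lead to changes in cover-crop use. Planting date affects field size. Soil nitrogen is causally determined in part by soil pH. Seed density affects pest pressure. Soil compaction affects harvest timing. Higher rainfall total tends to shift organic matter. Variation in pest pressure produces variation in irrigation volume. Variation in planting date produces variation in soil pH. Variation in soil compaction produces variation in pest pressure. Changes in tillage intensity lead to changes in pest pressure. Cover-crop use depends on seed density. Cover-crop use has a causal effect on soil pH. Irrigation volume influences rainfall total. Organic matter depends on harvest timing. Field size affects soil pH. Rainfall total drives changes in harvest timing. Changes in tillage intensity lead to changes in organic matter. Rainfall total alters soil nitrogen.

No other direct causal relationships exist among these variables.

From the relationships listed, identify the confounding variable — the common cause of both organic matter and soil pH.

seed density

Seed density has a causal path to organic matter (seed density → pest pressure → irrigation volume → rainfall total → organic matter) and a separate causal path to soil pH (seed density → cover-crop use → soil pH), so it is a common cause of both.
No stated relationship gives organic matter a causal route to soil pH, so the correlation is explained by the shared upstream cause rather than a direct effect.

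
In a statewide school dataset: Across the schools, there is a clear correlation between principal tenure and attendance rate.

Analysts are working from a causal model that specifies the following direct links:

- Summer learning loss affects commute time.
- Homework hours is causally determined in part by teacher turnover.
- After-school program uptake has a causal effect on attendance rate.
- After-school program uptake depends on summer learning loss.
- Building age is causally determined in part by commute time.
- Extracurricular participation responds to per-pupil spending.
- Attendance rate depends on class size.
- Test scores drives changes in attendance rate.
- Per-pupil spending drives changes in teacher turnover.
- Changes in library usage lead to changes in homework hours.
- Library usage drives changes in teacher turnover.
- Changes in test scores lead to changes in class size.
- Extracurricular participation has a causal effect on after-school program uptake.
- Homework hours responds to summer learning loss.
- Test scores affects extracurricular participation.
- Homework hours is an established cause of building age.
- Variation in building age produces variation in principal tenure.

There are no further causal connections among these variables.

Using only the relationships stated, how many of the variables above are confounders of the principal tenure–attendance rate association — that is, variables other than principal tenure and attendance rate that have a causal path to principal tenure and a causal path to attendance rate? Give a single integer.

2

The common causes are: per-pupil spending (to principal tenure via per-pupil spending → teacher turnover → homework hours → building age → principal tenure; to attendance rate via per-pupil spending → extracurricular participation → after-school program uptake → attendance rate); summer learning loss (to principal tenure via summer learning loss → commute time → building age → principal tenure; to attendance rate via summer learning loss → after-school program uptake → attendance rate).
Every other variable lacks a causal path to at least one of principal tenure and attendance rate.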